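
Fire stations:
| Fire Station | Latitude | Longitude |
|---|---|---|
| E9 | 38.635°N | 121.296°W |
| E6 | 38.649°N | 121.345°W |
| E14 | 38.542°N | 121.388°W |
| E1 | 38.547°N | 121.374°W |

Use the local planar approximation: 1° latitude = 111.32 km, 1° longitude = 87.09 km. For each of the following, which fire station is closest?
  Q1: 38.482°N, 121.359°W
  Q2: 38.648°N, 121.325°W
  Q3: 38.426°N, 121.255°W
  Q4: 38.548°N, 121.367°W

Q1→E14; Q2→E6; Q3→E1; Q4→E1

Q1 at 38.482°N, 121.359°W:
  E9: √((0.153·111.32)² + (0.063·87.09)²) = √(290.08766 + 30.10355) = 17.894 km
  E6: √((0.167·111.32)² + (0.014·87.09)²) = √(345.60446 + 1.48659) = 18.630 km
  E14: √((0.060·111.32)² + (-0.029·87.09)²) = √(44.61171 + 6.37871) = 7.141 km
  E1: √((0.065·111.32)² + (-0.015·87.09)²) = √(52.35680 + 1.70655) = 7.353 km
  → nearest: E14 (7.141 km)
Q2 at 38.648°N, 121.325°W:
  E9: √((-0.013·111.32)² + (0.029·87.09)²) = √(2.09427 + 6.37871) = 2.911 km
  E6: √((0.001·111.32)² + (-0.020·87.09)²) = √(0.01239 + 3.03387) = 1.745 km
  E14: √((-0.106·111.32)² + (-0.063·87.09)²) = √(139.23811 + 30.10355) = 13.013 km
  E1: √((-0.101·111.32)² + (-0.049·87.09)²) = √(126.41224 + 18.21079) = 12.026 km
  → nearest: E6 (1.745 km)
Q3 at 38.426°N, 121.255°W:
  E9: √((0.209·111.32)² + (-0.041·87.09)²) = √(541.30117 + 12.74983) = 23.538 km
  E6: √((0.223·111.32)² + (-0.090·87.09)²) = √(616.24885 + 61.43581) = 26.032 km
  E14: √((0.116·111.32)² + (-0.133·87.09)²) = √(166.74867 + 134.16519) = 17.347 km
  E1: √((0.121·111.32)² + (-0.119·87.09)²) = √(181.43336 + 107.40648) = 16.995 km
  → nearest: E1 (16.995 km)
Q4 at 38.548°N, 121.367°W:
  E9: √((0.087·111.32)² + (0.071·87.09)²) = √(93.79613 + 38.23431) = 11.490 km
  E6: √((0.101·111.32)² + (0.022·87.09)²) = √(126.41224 + 3.67098) = 11.405 km
  E14: √((-0.006·111.32)² + (-0.021·87.09)²) = √(0.44612 + 3.34484) = 1.947 km
  E1: √((-0.001·111.32)² + (-0.007·87.09)²) = √(0.01239 + 0.37165) = 0.620 km
  → nearest: E1 (0.620 km)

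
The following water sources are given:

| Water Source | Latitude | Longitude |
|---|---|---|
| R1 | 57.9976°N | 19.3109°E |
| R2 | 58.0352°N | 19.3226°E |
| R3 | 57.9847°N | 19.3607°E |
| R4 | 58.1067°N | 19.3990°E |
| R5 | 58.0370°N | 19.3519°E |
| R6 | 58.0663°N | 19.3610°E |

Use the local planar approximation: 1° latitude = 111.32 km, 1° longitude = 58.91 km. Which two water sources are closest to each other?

Pairwise distances:
R2–R5: 1.7377 km
R1–R3: 3.2663 km
R5–R6: 3.3054 km
R2–R6: 4.1356 km
R1–R2: 4.2420 km
R1–R5: 5.0071 km
R4–R6: 5.0237 km
R3–R5: 5.8451 km
R2–R3: 6.0532 km
R1–R6: 8.1974 km
R4–R5: 8.2402 km
R3–R6: 9.0837 km
R2–R4: 9.1438 km
R1–R4: 13.2075 km
R3–R4: 13.7672 km
Closest pair: R2–R5 at 1.7377 km.

R2 and R5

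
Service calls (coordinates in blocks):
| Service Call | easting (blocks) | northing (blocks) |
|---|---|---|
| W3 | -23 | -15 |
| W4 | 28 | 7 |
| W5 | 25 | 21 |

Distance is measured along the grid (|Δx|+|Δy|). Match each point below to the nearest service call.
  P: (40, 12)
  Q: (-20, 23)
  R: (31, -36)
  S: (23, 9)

P at (40, 12):
  W3: 90 blocks
  W4: 17 blocks
  W5: 24 blocks
  → nearest: W4 (17 blocks)
Q at (-20, 23):
  W3: 41 blocks
  W4: 64 blocks
  W5: 47 blocks
  → nearest: W3 (41 blocks)
R at (31, -36):
  W3: 75 blocks
  W4: 46 blocks
  W5: 63 blocks
  → nearest: W4 (46 blocks)
S at (23, 9):
  W3: 70 blocks
  W4: 7 blocks
  W5: 14 blocks
  → nearest: W4 (7 blocks)

P→W4; Q→W3; R→W4; S→W4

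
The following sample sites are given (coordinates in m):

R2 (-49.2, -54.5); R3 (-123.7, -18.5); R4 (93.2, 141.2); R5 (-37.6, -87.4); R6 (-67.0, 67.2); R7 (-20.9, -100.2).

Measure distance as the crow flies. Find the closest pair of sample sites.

Pairwise distances:
R2–R3: √((-74.5)² + (36.0)²) = √(5550.250 + 1296.000) = 82.7 m
R2–R4: √((142.4)² + (195.7)²) = √(20277.760 + 38298.490) = 242.0 m
R2–R5: √((11.6)² + (-32.9)²) = √(134.560 + 1082.410) = 34.9 m
R2–R6: √((-17.8)² + (121.7)²) = √(316.840 + 14810.890) = 123.0 m
R2–R7: √((28.3)² + (-45.7)²) = √(800.890 + 2088.490) = 53.8 m
R3–R4: √((216.9)² + (159.7)²) = √(47045.610 + 25504.090) = 269.4 m
R3–R5: √((86.1)² + (-68.9)²) = √(7413.210 + 4747.210) = 110.3 m
R3–R6: √((56.7)² + (85.7)²) = √(3214.890 + 7344.490) = 102.8 m
R3–R7: √((102.8)² + (-81.7)²) = √(10567.840 + 6674.890) = 131.3 m
R4–R5: √((-130.8)² + (-228.6)²) = √(17108.640 + 52257.960) = 263.4 m
R4–R6: √((-160.2)² + (-74.0)²) = √(25664.040 + 5476.000) = 176.5 m
R4–R7: √((-114.1)² + (-241.4)²) = √(13018.810 + 58273.960) = 267.0 m
R5–R6: √((-29.4)² + (154.6)²) = √(864.360 + 23901.160) = 157.4 m
R5–R7: √((16.7)² + (-12.8)²) = √(278.890 + 163.840) = 21.0 m
R6–R7: √((46.1)² + (-167.4)²) = √(2125.210 + 28022.760) = 173.6 m
Closest pair: R5–R7 at 21.0 m.

R5 and R7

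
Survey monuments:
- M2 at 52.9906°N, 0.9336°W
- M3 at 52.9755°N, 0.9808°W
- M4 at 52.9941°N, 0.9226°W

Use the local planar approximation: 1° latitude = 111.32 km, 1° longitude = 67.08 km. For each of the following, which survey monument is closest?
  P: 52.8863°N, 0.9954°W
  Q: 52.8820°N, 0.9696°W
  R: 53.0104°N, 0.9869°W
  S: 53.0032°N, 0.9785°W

P at 52.8863°N, 0.9954°W:
  M2: 12.3286 km
  M3: 9.9779 km
  M4: 12.9559 km
  → nearest: M3 (9.9779 km)
Q at 52.8820°N, 0.9696°W:
  M2: 12.3282 km
  M3: 10.4355 km
  M4: 12.8711 km
  → nearest: M3 (10.4355 km)
R at 53.0104°N, 0.9869°W:
  M2: 4.2002 km
  M3: 3.9066 km
  M4: 4.6794 km
  → nearest: M3 (3.9066 km)
S at 53.0032°N, 0.9785°W:
  M2: 3.3225 km
  M3: 3.0874 km
  M4: 3.8842 km
  → nearest: M3 (3.0874 km)

P→M3; Q→M3; R→M3; S→M3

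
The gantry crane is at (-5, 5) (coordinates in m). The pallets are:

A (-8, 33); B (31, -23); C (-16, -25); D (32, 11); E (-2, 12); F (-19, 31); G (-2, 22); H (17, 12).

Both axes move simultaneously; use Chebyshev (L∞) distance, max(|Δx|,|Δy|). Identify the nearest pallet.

Distances from (-5, 5):
A: max(|-3|, |28|) = 28 m
B: max(|36|, |-28|) = 36 m
C: max(|-11|, |-30|) = 30 m
D: max(|37|, |6|) = 37 m
E: max(|3|, |7|) = 7 m
F: max(|-14|, |26|) = 26 m
G: max(|3|, |17|) = 17 m
H: max(|22|, |7|) = 22 m
Minimum: E at 7 m.

E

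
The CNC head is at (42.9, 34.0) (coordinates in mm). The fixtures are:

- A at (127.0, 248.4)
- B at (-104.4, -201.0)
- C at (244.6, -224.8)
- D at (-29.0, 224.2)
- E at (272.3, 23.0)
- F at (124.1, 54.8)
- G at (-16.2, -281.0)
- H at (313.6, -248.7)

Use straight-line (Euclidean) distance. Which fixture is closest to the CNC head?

F

Distances from (42.9, 34.0):
A: √((84.1)² + (214.4)²) = √(7072.810 + 45967.360) = 230.3 mm
B: √((-147.3)² + (-235.0)²) = √(21697.290 + 55225.000) = 277.3 mm
C: √((201.7)² + (-258.8)²) = √(40682.890 + 66977.440) = 328.1 mm
D: √((-71.9)² + (190.2)²) = √(5169.610 + 36176.040) = 203.3 mm
E: √((229.4)² + (-11.0)²) = √(52624.360 + 121.000) = 229.7 mm
F: √((81.2)² + (20.8)²) = √(6593.440 + 432.640) = 83.8 mm
G: √((-59.1)² + (-315.0)²) = √(3492.810 + 99225.000) = 320.5 mm
H: √((270.7)² + (-282.7)²) = √(73278.490 + 79919.290) = 391.4 mm
Minimum: F at 83.8 mm.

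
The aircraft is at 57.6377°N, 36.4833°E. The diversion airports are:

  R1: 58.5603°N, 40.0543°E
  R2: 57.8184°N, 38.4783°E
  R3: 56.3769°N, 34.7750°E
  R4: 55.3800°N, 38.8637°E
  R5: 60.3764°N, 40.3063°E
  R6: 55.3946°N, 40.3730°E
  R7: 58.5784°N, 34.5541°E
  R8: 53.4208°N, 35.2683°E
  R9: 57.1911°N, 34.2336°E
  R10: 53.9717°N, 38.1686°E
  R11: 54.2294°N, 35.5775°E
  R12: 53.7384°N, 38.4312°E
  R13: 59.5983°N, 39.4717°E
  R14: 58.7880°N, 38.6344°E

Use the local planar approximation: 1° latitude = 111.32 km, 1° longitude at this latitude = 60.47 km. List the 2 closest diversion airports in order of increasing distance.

R2, R9

Distances from 57.6377°N, 36.4833°E:
R1: √((0.9226·111.32)² + (3.5710·60.47)²) = √(10548.077107 + 46629.379638) = 239.1181 km
R2: √((0.1807·111.32)² + (1.9950·60.47)²) = √(404.634306 + 14553.442598) = 122.3032 km
R3: √((-1.2608·111.32)² + (-1.7083·60.47)²) = √(19698.755764 + 10671.076147) = 174.2694 km
R4: √((-2.2577·111.32)² + (2.3804·60.47)²) = √(63165.343364 + 20719.526217) = 289.6288 km
R5: √((2.7387·111.32)² + (3.8230·60.47)²) = √(92946.987603 + 53442.717482) = 382.6091 km
R6: √((-2.2431·111.32)² + (3.8897·60.47)²) = √(62351.034868 + 55323.818897) = 343.0377 km
R7: √((0.9407·111.32)² + (-1.9292·60.47)²) = √(10966.011156 + 13609.257885) = 156.7650 km
R8: √((-4.2169·111.32)² + (-1.2150·60.47)²) = √(220360.119791 + 5397.995188) = 475.1401 km
R9: √((-0.4466·111.32)² + (-2.2497·60.47)²) = √(2471.632133 + 18506.707197) = 144.8390 km
R10: √((-3.6660·111.32)² + (1.6853·60.47)²) = √(166544.891745 + 10385.666648) = 420.6311 km
R11: √((-3.4083·111.32)² + (-0.9058·60.47)²) = √(143953.432356 + 3000.161060) = 383.3453 km
R12: √((-3.8993·111.32)² + (1.9479·60.47)²) = √(188416.830879 + 13874.369373) = 449.7679 km
R13: √((1.9606·111.32)² + (2.9884·60.47)²) = √(47634.805024 + 32655.579320) = 283.3556 km
R14: √((1.1503·111.32)² + (2.1511·60.47)²) = √(16397.160018 + 16920.030352) = 182.5300 km
Sorted: R2 (122.3032 km) < R9 (144.8390 km) < R7 (156.7650 km) < R3 (174.2694 km) < …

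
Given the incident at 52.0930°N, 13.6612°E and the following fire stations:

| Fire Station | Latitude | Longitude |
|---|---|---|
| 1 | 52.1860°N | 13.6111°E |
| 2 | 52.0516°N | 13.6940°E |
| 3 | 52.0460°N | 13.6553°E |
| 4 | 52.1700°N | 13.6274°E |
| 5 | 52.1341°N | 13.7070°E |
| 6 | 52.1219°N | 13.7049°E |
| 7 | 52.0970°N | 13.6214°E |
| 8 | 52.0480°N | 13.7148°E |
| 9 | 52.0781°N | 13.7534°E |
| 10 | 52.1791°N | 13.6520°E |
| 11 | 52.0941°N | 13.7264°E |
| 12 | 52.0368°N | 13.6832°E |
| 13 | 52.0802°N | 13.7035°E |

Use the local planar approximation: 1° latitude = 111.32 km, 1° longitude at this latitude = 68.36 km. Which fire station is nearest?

Distances from 52.0930°N, 13.6612°E:
1: √((0.0930·111.32)² + (-0.0501·68.36)²) = √(107.179640 + 11.729502) = 10.9045 km
2: √((-0.0414·111.32)² + (0.0328·68.36)²) = √(21.239636 + 5.027497) = 5.1251 km
3: √((-0.0470·111.32)² + (-0.0059·68.36)²) = √(27.374243 + 0.162670) = 5.2476 km
4: √((0.0770·111.32)² + (-0.0338·68.36)²) = √(73.473012 + 5.338724) = 8.8776 km
5: √((0.0411·111.32)² + (0.0458·68.36)²) = √(20.932931 + 9.802460) = 5.5440 km
6: √((0.0289·111.32)² + (0.0437·68.36)²) = √(10.350041 + 8.924152) = 4.3902 km
7: √((0.0040·111.32)² + (-0.0398·68.36)²) = √(0.198274 + 7.402361) = 2.7569 km
8: √((-0.0450·111.32)² + (0.0536·68.36)²) = √(25.094088 + 13.425599) = 6.2064 km
9: √((-0.0149·111.32)² + (0.0922·68.36)²) = √(2.751180 + 39.725187) = 6.5174 km
10: √((0.0861·111.32)² + (-0.0092·68.36)²) = √(91.865554 + 0.395530) = 9.6053 km
11: √((0.0011·111.32)² + (0.0652·68.36)²) = √(0.014994 + 19.865491) = 4.4588 km
12: √((-0.0562·111.32)² + (0.0220·68.36)²) = √(39.139838 + 2.261775) = 6.4344 km
13: √((-0.0128·111.32)² + (0.0423·68.36)²) = √(2.030329 + 8.361512) = 3.2236 km
Minimum: 7 at 2.7569 km.

7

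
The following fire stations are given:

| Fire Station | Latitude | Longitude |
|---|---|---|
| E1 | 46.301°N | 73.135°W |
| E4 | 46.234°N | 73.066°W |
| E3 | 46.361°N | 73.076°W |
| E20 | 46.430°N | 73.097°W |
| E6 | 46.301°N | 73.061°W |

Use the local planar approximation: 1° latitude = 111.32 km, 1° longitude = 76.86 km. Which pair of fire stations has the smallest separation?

Pairwise distances:
E1–E6: 5.688 km
E3–E6: 6.778 km
E4–E6: 7.468 km
E3–E20: 7.849 km
E1–E3: 8.073 km
E1–E4: 9.152 km
E4–E3: 14.159 km
E20–E6: 14.624 km
E1–E20: 14.654 km
E4–E20: 21.948 km
Closest pair: E1–E6 at 5.688 km.

E1 and E6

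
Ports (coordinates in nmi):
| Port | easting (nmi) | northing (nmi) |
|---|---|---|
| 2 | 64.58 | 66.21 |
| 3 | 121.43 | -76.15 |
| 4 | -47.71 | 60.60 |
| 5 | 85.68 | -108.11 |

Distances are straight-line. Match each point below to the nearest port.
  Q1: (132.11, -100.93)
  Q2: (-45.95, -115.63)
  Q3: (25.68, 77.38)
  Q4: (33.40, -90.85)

Q1 at (132.11, -100.93):
  2: 180.27 nmi
  3: 26.98 nmi
  4: 241.72 nmi
  5: 46.98 nmi
  → nearest: 3 (26.98 nmi)
Q2 at (-45.95, -115.63):
  2: 212.80 nmi
  3: 171.97 nmi
  4: 176.24 nmi
  5: 131.84 nmi
  → nearest: 5 (131.84 nmi)
Q3 at (25.68, 77.38):
  2: 40.47 nmi
  3: 180.94 nmi
  4: 75.28 nmi
  5: 194.95 nmi
  → nearest: 2 (40.47 nmi)
Q4 at (33.40, -90.85):
  2: 160.13 nmi
  3: 89.25 nmi
  4: 171.80 nmi
  5: 55.06 nmi
  → nearest: 5 (55.06 nmi)

Q1→3; Q2→5; Q3→2; Q4→5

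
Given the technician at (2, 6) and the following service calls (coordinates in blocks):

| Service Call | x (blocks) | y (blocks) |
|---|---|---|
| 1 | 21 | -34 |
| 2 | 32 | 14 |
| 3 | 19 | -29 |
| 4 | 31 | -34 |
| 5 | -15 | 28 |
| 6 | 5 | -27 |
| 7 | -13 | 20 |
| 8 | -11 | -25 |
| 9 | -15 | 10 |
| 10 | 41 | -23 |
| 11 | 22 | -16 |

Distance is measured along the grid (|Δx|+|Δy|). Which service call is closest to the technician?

9

Distances from (2, 6):
1: 59 blocks
2: 38 blocks
3: 52 blocks
4: 69 blocks
5: 39 blocks
6: 36 blocks
7: 29 blocks
8: 44 blocks
9: 21 blocks
10: 68 blocks
11: 42 blocks
Minimum: 9 at 21 blocks.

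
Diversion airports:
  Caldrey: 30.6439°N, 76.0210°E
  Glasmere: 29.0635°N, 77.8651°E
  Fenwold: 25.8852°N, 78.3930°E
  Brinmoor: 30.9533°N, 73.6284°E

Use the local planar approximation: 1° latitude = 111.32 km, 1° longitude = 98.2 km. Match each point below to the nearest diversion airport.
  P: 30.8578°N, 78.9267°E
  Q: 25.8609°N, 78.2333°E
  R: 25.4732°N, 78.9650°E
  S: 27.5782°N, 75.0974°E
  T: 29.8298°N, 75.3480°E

P→Glasmere; Q→Fenwold; R→Fenwold; S→Glasmere; T→Caldrey

P at 30.8578°N, 78.9267°E:
  Caldrey: √((-0.2139·111.32)² + (-2.9057·98.2)²) = √(566.980294 + 81418.767223) = 286.3315 km
  Glasmere: √((-1.7943·111.32)² + (-1.0616·98.2)²) = √(39896.657235 + 10867.879021) = 225.3099 km
  Fenwold: √((-4.9726·111.32)² + (-0.5337·98.2)²) = √(306417.416507 + 2746.738919) = 556.0253 km
  Brinmoor: √((0.0955·111.32)² + (-5.2983·98.2)²) = √(113.019437 + 270704.868284) = 520.4017 km
  → nearest: Glasmere (225.3099 km)
Q at 25.8609°N, 78.2333°E:
  Caldrey: √((4.7830·111.32)² + (-2.2123·98.2)²) = √(283496.144585 + 47196.632675) = 575.0589 km
  Glasmere: √((3.2026·111.32)² + (-0.3682·98.2)²) = √(127101.827196 + 1307.346004) = 358.3423 km
  Fenwold: √((0.0243·111.32)² + (0.1597·98.2)²) = √(7.317436 + 245.942061) = 15.9141 km
  Brinmoor: √((5.0924·111.32)² + (-4.6049·98.2)²) = √(321359.700715 + 204485.907193) = 725.1521 km
  → nearest: Fenwold (15.9141 km)
R at 25.4732°N, 78.9650°E:
  Caldrey: √((5.1707·111.32)² + (-2.9440·98.2)²) = √(331318.035394 + 83579.272561) = 644.1252 km
  Glasmere: √((3.5903·111.32)² + (-1.0999·98.2)²) = √(159737.864255 + 11666.198984) = 414.0097 km
  Fenwold: √((0.4120·111.32)² + (-0.5720·98.2)²) = √(2103.491820 + 3155.113836) = 72.5162 km
  Brinmoor: √((5.4801·111.32)² + (-5.3366·98.2)²) = √(372154.575041 + 274632.720689) = 804.2309 km
  → nearest: Fenwold (72.5162 km)
S at 27.5782°N, 75.0974°E:
  Caldrey: √((3.0657·111.32)² + (0.9236·98.2)²) = √(116467.754693 + 8226.040134) = 353.1201 km
  Glasmere: √((1.4853·111.32)² + (2.7677·98.2)²) = √(27338.504738 + 73868.793045) = 318.1309 km
  Fenwold: √((-1.6930·111.32)² + (3.2956·98.2)²) = √(35518.965762 + 104735.030604) = 374.5050 km
  Brinmoor: √((3.3751·111.32)² + (-1.4690·98.2)²) = √(141162.611845 + 20809.735834) = 402.4579 km
  → nearest: Glasmere (318.1309 km)
T at 29.8298°N, 75.3480°E:
  Caldrey: √((0.8141·111.32)² + (0.6730·98.2)²) = √(8213.001550 + 4367.703050) = 112.1637 km
  Glasmere: √((-0.7663·111.32)² + (2.5171·98.2)²) = √(7276.860450 + 61097.566800) = 261.4850 km
  Fenwold: √((-3.9446·111.32)² + (3.0450·98.2)²) = √(192820.114356 + 89412.362361) = 531.2556 km
  Brinmoor: √((1.1235·111.32)² + (-1.7196·98.2)²) = √(15642.009627 + 28515.293661) = 210.1364 km
  → nearest: Caldrey (112.1637 km)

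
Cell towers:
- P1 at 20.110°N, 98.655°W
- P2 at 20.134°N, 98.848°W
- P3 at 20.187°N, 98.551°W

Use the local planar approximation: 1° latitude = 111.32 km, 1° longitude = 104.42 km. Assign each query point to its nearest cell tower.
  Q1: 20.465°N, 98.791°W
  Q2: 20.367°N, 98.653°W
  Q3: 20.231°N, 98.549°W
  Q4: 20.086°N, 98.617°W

Q1→P2; Q2→P3; Q3→P3; Q4→P1

Q1 at 20.465°N, 98.791°W:
  P1: 41.993 km
  P2: 37.325 km
  P3: 39.822 km
  → nearest: P2 (37.325 km)
Q2 at 20.367°N, 98.653°W:
  P1: 28.610 km
  P2: 32.975 km
  P3: 22.692 km
  → nearest: P3 (22.692 km)
Q3 at 20.231°N, 98.549°W:
  P1: 17.434 km
  P2: 33.036 km
  P3: 4.903 km
  → nearest: P3 (4.903 km)
Q4 at 20.086°N, 98.617°W:
  P1: 4.784 km
  P2: 24.706 km
  P3: 13.187 km
  → nearest: P1 (4.784 km)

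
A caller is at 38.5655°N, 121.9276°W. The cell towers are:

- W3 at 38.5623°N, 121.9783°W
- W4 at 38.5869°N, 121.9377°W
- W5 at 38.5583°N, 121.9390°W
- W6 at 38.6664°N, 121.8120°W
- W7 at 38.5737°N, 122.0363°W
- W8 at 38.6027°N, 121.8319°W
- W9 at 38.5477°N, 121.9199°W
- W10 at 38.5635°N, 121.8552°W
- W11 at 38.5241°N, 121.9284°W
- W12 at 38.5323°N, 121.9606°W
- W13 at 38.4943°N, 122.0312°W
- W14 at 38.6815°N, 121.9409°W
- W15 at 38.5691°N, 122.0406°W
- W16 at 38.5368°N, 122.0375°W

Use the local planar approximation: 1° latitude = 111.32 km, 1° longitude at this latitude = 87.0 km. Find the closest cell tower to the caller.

Distances from 38.5655°N, 121.9276°W:
W3: 4.4253 km
W4: 2.5391 km
W5: 1.2752 km
W6: 15.0768 km
W7: 9.5009 km
W8: 9.2989 km
W9: 2.0917 km
W10: 6.3027 km
W11: 4.6092 km
W12: 4.6799 km
W13: 12.0025 km
W14: 12.9649 km
W15: 9.8392 km
W16: 10.0810 km
Minimum: W5 at 1.2752 km.

W5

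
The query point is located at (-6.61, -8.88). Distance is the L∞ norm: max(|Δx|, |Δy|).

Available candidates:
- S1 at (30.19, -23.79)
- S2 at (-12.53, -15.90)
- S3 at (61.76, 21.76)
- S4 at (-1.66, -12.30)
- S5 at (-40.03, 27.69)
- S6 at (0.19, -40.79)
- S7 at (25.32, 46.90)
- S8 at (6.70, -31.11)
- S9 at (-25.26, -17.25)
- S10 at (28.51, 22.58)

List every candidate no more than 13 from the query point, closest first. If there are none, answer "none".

S4, S2

Distances from (-6.61, -8.88):
S1: 36.80
S2: 7.02
S3: 68.37
S4: 4.95
S5: 36.57
S6: 31.91
S7: 55.78
S8: 22.23
S9: 18.65
S10: 35.12
Threshold 13: S4 (4.95), S2 (7.02) are within range.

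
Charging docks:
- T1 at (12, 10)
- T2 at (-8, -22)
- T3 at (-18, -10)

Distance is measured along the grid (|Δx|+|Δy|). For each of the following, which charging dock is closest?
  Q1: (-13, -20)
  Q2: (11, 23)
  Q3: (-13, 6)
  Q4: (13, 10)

Q1 at (-13, -20):
  T1: 55
  T2: 7
  T3: 15
  → nearest: T2 (7)
Q2 at (11, 23):
  T1: 14
  T2: 64
  T3: 62
  → nearest: T1 (14)
Q3 at (-13, 6):
  T1: 29
  T2: 33
  T3: 21
  → nearest: T3 (21)
Q4 at (13, 10):
  T1: 1
  T2: 53
  T3: 51
  → nearest: T1 (1)

Q1→T2; Q2→T1; Q3→T3; Q4→T1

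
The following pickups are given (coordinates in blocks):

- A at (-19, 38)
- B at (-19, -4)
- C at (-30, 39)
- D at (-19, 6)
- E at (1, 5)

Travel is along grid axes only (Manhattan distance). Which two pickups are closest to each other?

Pairwise distances:
A–B: 42 blocks
A–C: 12 blocks
A–D: 32 blocks
A–E: 53 blocks
B–C: 54 blocks
B–D: 10 blocks
B–E: 29 blocks
C–D: 44 blocks
C–E: 65 blocks
D–E: 21 blocks
Closest pair: B–D at 10 blocks.

B and D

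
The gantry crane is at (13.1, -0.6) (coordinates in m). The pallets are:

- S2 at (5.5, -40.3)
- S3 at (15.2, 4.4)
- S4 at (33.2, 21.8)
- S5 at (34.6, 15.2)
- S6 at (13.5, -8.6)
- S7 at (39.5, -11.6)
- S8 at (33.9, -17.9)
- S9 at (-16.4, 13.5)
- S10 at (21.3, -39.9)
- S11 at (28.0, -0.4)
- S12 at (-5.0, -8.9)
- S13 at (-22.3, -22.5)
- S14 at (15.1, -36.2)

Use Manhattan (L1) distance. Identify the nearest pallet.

Distances from (13.1, -0.6):
S2: |-7.6| + |-39.7| = 7.6 + 39.7 = 47.3 m
S3: |2.1| + |5.0| = 2.1 + 5.0 = 7.1 m
S4: |20.1| + |22.4| = 20.1 + 22.4 = 42.5 m
S5: |21.5| + |15.8| = 21.5 + 15.8 = 37.3 m
S6: |0.4| + |-8.0| = 0.4 + 8.0 = 8.4 m
S7: |26.4| + |-11.0| = 26.4 + 11.0 = 37.4 m
S8: |20.8| + |-17.3| = 20.8 + 17.3 = 38.1 m
S9: |-29.5| + |14.1| = 29.5 + 14.1 = 43.6 m
S10: |8.2| + |-39.3| = 8.2 + 39.3 = 47.5 m
S11: |14.9| + |0.2| = 14.9 + 0.2 = 15.1 m
S12: |-18.1| + |-8.3| = 18.1 + 8.3 = 26.4 m
S13: |-35.4| + |-21.9| = 35.4 + 21.9 = 57.3 m
S14: |2.0| + |-35.6| = 2.0 + 35.6 = 37.6 m
Minimum: S3 at 7.1 m.

S3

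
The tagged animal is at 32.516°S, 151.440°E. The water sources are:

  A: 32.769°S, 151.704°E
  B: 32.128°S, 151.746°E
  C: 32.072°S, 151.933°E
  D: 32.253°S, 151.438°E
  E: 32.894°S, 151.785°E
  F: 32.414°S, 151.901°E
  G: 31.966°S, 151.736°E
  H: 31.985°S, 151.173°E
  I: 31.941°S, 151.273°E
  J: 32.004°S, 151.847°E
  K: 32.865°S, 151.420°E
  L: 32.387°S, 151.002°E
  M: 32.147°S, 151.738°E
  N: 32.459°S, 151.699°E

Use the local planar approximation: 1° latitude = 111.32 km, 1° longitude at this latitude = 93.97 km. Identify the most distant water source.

J

Distances from 32.516°S, 151.440°E:
A: 37.532 km
B: 51.888 km
C: 67.743 km
D: 29.278 km
E: 53.119 km
F: 44.784 km
G: 67.248 km
H: 64.215 km
I: 65.905 km
J: 68.639 km
K: 38.896 km
L: 43.592 km
M: 49.714 km
N: 25.152 km
Maximum: J at 68.639 km.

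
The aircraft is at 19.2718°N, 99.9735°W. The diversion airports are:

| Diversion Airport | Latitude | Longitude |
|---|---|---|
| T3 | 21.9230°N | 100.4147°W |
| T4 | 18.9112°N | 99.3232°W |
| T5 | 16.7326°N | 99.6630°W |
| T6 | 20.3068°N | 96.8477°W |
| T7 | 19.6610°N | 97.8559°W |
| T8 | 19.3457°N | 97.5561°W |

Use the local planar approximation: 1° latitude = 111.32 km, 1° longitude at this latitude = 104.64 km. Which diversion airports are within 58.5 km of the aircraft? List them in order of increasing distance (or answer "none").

none

Distances from 19.2718°N, 99.9735°W:
T3: √((2.6512·111.32)² + (-0.4412·104.64)²) = √(87102.651874 + 2131.407401) = 298.7207 km
T4: √((-0.3606·111.32)² + (0.6503·104.64)²) = √(1611.379522 + 4630.447558) = 79.0052 km
T5: √((-2.5392·111.32)² + (0.3105·104.64)²) = √(79898.792172 + 1055.646886) = 284.5249 km
T6: √((1.0350·111.32)² + (3.1258·104.64)²) = √(13274.772742 + 106983.754656) = 346.7831 km
T7: √((0.3892·111.32)² + (2.1176·104.64)²) = √(1877.120093 + 49100.206490) = 225.7816 km
T8: √((0.0739·111.32)² + (2.4174·104.64)²) = √(67.676092 + 63987.110288) = 253.0905 km
Threshold 58.5 km: none within range.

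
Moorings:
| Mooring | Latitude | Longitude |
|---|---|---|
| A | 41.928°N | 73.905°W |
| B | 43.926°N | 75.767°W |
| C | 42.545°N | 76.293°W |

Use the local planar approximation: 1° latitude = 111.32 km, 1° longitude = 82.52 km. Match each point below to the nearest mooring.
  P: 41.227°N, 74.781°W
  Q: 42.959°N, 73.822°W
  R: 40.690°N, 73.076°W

P at 41.227°N, 74.781°W:
  A: 106.372 km
  B: 311.275 km
  C: 192.599 km
  → nearest: A (106.372 km)
Q at 42.959°N, 73.822°W:
  A: 114.975 km
  B: 193.257 km
  C: 209.050 km
  → nearest: A (114.975 km)
R at 40.690°N, 73.076°W:
  A: 153.859 km
  B: 423.176 km
  C: 336.325 km
  → nearest: A (153.859 km)

P→A; Q→A; R→A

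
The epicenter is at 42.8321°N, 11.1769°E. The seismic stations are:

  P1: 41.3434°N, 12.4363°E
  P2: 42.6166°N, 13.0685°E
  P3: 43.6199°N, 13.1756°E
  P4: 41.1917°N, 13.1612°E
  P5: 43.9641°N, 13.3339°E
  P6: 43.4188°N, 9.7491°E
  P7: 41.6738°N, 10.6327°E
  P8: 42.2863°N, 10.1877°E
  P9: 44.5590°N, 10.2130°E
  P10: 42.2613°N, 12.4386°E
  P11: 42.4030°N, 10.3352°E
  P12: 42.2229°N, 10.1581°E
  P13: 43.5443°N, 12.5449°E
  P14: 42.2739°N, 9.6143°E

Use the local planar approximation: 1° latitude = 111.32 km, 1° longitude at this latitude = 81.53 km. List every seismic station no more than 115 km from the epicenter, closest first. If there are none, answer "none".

Distances from 42.8321°N, 11.1769°E:
P1: 194.9532 km
P2: 156.0768 km
P3: 185.0539 km
P4: 243.9650 km
P5: 216.3479 km
P6: 133.4786 km
P7: 136.3620 km
P8: 100.9749 km
P9: 207.6813 km
P10: 120.9091 km
P11: 83.6119 km
P12: 107.2308 km
P13: 136.8403 km
P14: 141.7451 km
Threshold 115 km: P11 (83.6119 km), P8 (100.9749 km), P12 (107.2308 km) are within range.

P11, P8, P12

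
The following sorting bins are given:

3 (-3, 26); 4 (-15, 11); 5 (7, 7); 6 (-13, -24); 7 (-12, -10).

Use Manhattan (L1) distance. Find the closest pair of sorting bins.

Pairwise distances:
3–4: 27
3–5: 29
3–6: 60
3–7: 45
4–5: 26
4–6: 37
4–7: 24
5–6: 51
5–7: 36
6–7: 15
Closest pair: 6–7 at 15.

6 and 7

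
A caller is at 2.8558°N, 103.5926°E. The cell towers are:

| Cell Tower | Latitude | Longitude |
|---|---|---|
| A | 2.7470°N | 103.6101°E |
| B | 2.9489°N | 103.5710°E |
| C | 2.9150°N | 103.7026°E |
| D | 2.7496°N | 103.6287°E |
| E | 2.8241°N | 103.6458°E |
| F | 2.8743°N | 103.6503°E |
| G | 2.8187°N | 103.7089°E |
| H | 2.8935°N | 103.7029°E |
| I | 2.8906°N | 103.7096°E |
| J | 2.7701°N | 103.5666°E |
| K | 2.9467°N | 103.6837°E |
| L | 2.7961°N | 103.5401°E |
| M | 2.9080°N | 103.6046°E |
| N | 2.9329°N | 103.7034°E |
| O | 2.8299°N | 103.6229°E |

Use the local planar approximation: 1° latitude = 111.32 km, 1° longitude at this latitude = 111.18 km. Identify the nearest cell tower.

O

Distances from 2.8558°N, 103.5926°E:
A: √((-0.1088·111.32)² + (0.0175·111.18)²) = √(146.691242 + 3.785554) = 12.2669 km
B: √((0.0931·111.32)² + (-0.0216·111.18)²) = √(107.410257 + 5.767145) = 10.6385 km
C: √((0.0592·111.32)² + (0.1100·111.18)²) = √(43.429998 + 149.568008) = 13.8924 km
D: √((-0.1062·111.32)² + (0.0361·111.18)²) = √(139.764035 + 16.108969) = 12.4849 km
E: √((-0.0317·111.32)² + (0.0532·111.18)²) = √(12.452740 + 34.984575) = 6.8875 km
F: √((0.0185·111.32)² + (0.0577·111.18)²) = √(4.241211 + 41.153328) = 6.7375 km
G: √((-0.0371·111.32)² + (0.1163·111.18)²) = √(17.056669 + 167.190951) = 13.5738 km
H: √((0.0377·111.32)² + (0.1103·111.18)²) = √(17.612828 + 150.384946) = 12.9614 km
I: √((0.0348·111.32)² + (0.1170·111.18)²) = √(15.007380 + 169.209625) = 13.5727 km
J: √((-0.0857·111.32)² + (-0.0260·111.18)²) = √(91.013966 + 8.356031) = 9.9685 km
K: √((0.0909·111.32)² + (0.0911·111.18)²) = √(102.393918 + 102.586472) = 14.3171 km
L: √((-0.0597·111.32)² + (-0.0525·111.18)²) = √(44.166711 + 34.069985) = 8.8452 km
M: √((0.0522·111.32)² + (0.0120·111.18)²) = √(33.766605 + 1.779983) = 5.9621 km
N: √((0.0771·111.32)² + (0.1108·111.18)²) = √(73.663975 + 151.751454) = 15.0138 km
O: √((-0.0259·111.32)² + (0.0303·111.18)²) = √(8.312773 + 11.348504) = 4.4341 km
Minimum: O at 4.4341 km.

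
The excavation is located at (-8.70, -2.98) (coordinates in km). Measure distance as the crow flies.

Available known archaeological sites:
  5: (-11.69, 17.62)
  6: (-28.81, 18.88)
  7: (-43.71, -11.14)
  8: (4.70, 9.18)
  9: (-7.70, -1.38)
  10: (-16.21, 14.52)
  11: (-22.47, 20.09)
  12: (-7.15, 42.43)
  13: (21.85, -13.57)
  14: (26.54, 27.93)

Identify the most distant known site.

14

Distances from (-8.70, -2.98):
5: √((-2.99)² + (20.60)²) = √(8.9401 + 424.3600) = 20.82 km
6: √((-20.11)² + (21.86)²) = √(404.4121 + 477.8596) = 29.70 km
7: √((-35.01)² + (-8.16)²) = √(1225.7001 + 66.5856) = 35.95 km
8: √((13.40)² + (12.16)²) = √(179.5600 + 147.8656) = 18.09 km
9: √((1.00)² + (1.60)²) = √(1.0000 + 2.5600) = 1.89 km
10: √((-7.51)² + (17.50)²) = √(56.4001 + 306.2500) = 19.04 km
11: √((-13.77)² + (23.07)²) = √(189.6129 + 532.2249) = 26.87 km
12: √((1.55)² + (45.41)²) = √(2.4025 + 2062.0681) = 45.44 km
13: √((30.55)² + (-10.59)²) = √(933.3025 + 112.1481) = 32.33 km
14: √((35.24)² + (30.91)²) = √(1241.8576 + 955.4281) = 46.88 km
Maximum: 14 at 46.88 km.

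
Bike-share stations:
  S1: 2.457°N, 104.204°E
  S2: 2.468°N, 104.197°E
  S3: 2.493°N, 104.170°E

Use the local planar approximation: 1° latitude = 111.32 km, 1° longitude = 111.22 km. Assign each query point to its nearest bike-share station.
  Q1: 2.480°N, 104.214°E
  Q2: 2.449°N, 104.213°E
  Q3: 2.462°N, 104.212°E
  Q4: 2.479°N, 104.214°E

Q1→S2; Q2→S1; Q3→S1; Q4→S2

Q1 at 2.480°N, 104.214°E:
  S1: 2.791 km
  S2: 2.315 km
  S3: 5.103 km
  → nearest: S2 (2.315 km)
Q2 at 2.449°N, 104.213°E:
  S1: 1.340 km
  S2: 2.764 km
  S3: 6.846 km
  → nearest: S1 (1.340 km)
Q3 at 2.462°N, 104.212°E:
  S1: 1.050 km
  S2: 1.797 km
  S3: 5.808 km
  → nearest: S1 (1.050 km)
Q4 at 2.479°N, 104.214°E:
  S1: 2.690 km
  S2: 2.253 km
  S3: 5.136 km
  → nearest: S2 (2.253 km)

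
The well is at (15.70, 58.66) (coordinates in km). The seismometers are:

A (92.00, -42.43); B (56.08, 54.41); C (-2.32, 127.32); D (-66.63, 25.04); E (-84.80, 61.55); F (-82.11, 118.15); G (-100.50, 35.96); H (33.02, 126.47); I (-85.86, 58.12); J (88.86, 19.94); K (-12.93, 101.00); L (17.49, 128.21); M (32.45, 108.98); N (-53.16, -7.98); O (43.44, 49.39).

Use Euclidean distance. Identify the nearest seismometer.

Distances from (15.70, 58.66):
A: √((76.30)² + (-101.09)²) = √(5821.6900 + 10219.1881) = 126.65 km
B: √((40.38)² + (-4.25)²) = √(1630.5444 + 18.0625) = 40.60 km
C: √((-18.02)² + (68.66)²) = √(324.7204 + 4714.1956) = 70.99 km
D: √((-82.33)² + (-33.62)²) = √(6778.2289 + 1130.3044) = 88.93 km
E: √((-100.50)² + (2.89)²) = √(10100.2500 + 8.3521) = 100.54 km
F: √((-97.81)² + (59.49)²) = √(9566.7961 + 3539.0601) = 114.48 km
G: √((-116.20)² + (-22.70)²) = √(13502.4400 + 515.2900) = 118.40 km
H: √((17.32)² + (67.81)²) = √(299.9824 + 4598.1961) = 69.99 km
I: √((-101.56)² + (-0.54)²) = √(10314.4336 + 0.2916) = 101.56 km
J: √((73.16)² + (-38.72)²) = √(5352.3856 + 1499.2384) = 82.77 km
K: √((-28.63)² + (42.34)²) = √(819.6769 + 1792.6756) = 51.11 km
L: √((1.79)² + (69.55)²) = √(3.2041 + 4837.2025) = 69.57 km
M: √((16.75)² + (50.32)²) = √(280.5625 + 2532.1024) = 53.03 km
N: √((-68.86)² + (-66.64)²) = √(4741.6996 + 4440.8896) = 95.83 km
O: √((27.74)² + (-9.27)²) = √(769.5076 + 85.9329) = 29.25 km
Minimum: O at 29.25 km.

O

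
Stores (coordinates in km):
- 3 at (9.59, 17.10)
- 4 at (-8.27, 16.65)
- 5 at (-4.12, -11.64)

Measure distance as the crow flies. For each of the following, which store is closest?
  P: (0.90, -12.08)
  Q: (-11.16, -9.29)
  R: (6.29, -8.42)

P→5; Q→5; R→5

P at (0.90, -12.08):
  3: √((8.69)² + (29.18)²) = √(75.5161 + 851.4724) = 30.45 km
  4: √((-9.17)² + (28.73)²) = √(84.0889 + 825.4129) = 30.16 km
  5: √((-5.02)² + (0.44)²) = √(25.2004 + 0.1936) = 5.04 km
  → nearest: 5 (5.04 km)
Q at (-11.16, -9.29):
  3: √((20.75)² + (26.39)²) = √(430.5625 + 696.4321) = 33.57 km
  4: √((2.89)² + (25.94)²) = √(8.3521 + 672.8836) = 26.10 km
  5: √((7.04)² + (-2.35)²) = √(49.5616 + 5.5225) = 7.42 km
  → nearest: 5 (7.42 km)
R at (6.29, -8.42):
  3: √((3.30)² + (25.52)²) = √(10.8900 + 651.2704) = 25.73 km
  4: √((-14.56)² + (25.07)²) = √(211.9936 + 628.5049) = 28.99 km
  5: √((-10.41)² + (-3.22)²) = √(108.3681 + 10.3684) = 10.90 km
  → nearest: 5 (10.90 km)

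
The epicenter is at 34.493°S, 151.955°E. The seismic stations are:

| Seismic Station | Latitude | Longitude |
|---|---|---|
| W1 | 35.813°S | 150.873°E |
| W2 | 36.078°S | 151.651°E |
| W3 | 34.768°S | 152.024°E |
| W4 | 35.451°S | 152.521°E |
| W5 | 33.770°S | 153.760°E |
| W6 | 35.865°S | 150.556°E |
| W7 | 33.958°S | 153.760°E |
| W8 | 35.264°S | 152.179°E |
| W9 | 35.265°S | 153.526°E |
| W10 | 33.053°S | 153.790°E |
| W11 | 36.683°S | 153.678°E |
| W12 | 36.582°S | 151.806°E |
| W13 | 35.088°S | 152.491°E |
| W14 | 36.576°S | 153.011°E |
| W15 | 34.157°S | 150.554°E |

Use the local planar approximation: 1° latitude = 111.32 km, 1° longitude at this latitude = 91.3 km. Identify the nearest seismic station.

Distances from 34.493°S, 151.955°E:
W1: √((-1.320·111.32)² + (-1.082·91.3)²) = √(21592.06892 + 9758.79234) = 177.062 km
W2: √((-1.585·111.32)² + (-0.304·91.3)²) = √(31131.84994 + 770.35113) = 178.612 km
W3: √((-0.275·111.32)² + (0.069·91.3)²) = √(937.15577 + 39.68622) = 31.254 km
W4: √((-0.958·111.32)² + (0.566·91.3)²) = √(11373.06218 + 2670.38831) = 118.505 km
W5: √((0.723·111.32)² + (1.805·91.3)²) = √(6477.73220 + 27157.88641) = 183.400 km
W6: √((-1.372·111.32)² + (-1.399·91.3)²) = √(23326.77058 + 16314.62080) = 199.101 km
W7: √((0.535·111.32)² + (1.805·91.3)²) = √(3546.94096 + 27157.88641) = 175.228 km
W8: √((-0.771·111.32)² + (0.224·91.3)²) = √(7366.39752 + 418.25158) = 88.231 km
W9: √((-0.772·111.32)² + (1.571·91.3)²) = √(7385.51860 + 20572.82468) = 167.207 km
W10: √((1.440·111.32)² + (1.835·91.3)²) = √(25696.34648 + 28068.14376) = 231.872 km
W11: √((-2.190·111.32)² + (1.723·91.3)²) = √(59433.95416 + 24746.40464) = 290.139 km
W12: √((-2.089·111.32)² + (-0.149·91.3)²) = √(54078.33045 + 185.06065) = 232.945 km
W13: √((-0.595·111.32)² + (0.536·91.3)²) = √(4387.12821 + 2394.81039) = 82.353 km
W14: √((-2.083·111.32)² + (1.056·91.3)²) = √(53768.13035 + 9295.42800) = 251.125 km
W15: √((0.336·111.32)² + (-1.401·91.3)²) = √(1399.02331 + 16361.30067) = 133.268 km
Minimum: W3 at 31.254 km.

W3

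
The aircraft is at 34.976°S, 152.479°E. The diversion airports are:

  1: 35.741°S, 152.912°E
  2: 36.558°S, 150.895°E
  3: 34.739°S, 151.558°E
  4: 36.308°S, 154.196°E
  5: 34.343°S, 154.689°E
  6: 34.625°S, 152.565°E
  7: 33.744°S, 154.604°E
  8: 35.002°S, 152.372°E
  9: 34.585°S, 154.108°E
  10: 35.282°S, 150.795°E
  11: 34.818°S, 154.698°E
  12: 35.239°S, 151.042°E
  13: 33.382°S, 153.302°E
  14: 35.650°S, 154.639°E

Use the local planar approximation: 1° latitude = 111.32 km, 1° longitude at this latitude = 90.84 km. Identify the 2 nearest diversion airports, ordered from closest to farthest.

8, 6

Distances from 34.976°S, 152.479°E:
1: 93.805 km
2: 227.417 km
3: 87.725 km
4: 215.206 km
5: 212.764 km
6: 39.847 km
7: 236.794 km
8: 10.142 km
9: 154.247 km
10: 156.721 km
11: 202.340 km
12: 133.780 km
13: 192.550 km
14: 210.070 km
Sorted: 8 (10.142 km) < 6 (39.847 km) < 3 (87.725 km) < 1 (93.805 km) < …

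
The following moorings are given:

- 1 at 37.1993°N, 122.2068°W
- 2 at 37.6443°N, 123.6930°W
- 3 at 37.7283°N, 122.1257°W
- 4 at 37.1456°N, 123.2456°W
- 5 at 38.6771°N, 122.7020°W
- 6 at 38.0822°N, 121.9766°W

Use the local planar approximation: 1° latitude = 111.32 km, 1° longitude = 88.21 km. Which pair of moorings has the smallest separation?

3 and 6

Pairwise distances:
1–2: √((0.4450·111.32)² + (-1.4862·88.21)²) = √(2453.953999 + 17186.607470) = 140.1448 km
1–3: √((0.5290·111.32)² + (0.0811·88.21)²) = √(3467.829521 + 51.177298) = 59.3212 km
1–4: √((-0.0537·111.32)² + (-1.0388·88.21)²) = √(35.735097 + 8396.523853) = 91.8273 km
1–5: √((1.4778·111.32)² + (-0.4952·88.21)²) = √(27063.111060 + 1908.081480) = 170.2093 km
1–6: √((0.8829·111.32)² + (0.2302·88.21)²) = √(9659.828787 + 412.331281) = 100.3602 km
2–3: √((0.0840·111.32)² + (1.5673·88.21)²) = √(87.438957 + 19113.486377) = 138.5674 km
2–4: √((-0.4987·111.32)² + (0.4474·88.21)²) = √(3081.946758 + 1557.498380) = 68.1135 km
2–5: √((1.0328·111.32)² + (0.9910·88.21)²) = √(13218.398904 + 7641.576288) = 144.4298 km
2–6: √((0.4379·111.32)² + (1.7164·88.21)²) = √(2376.272739 + 22923.063416) = 159.0577 km
3–4: √((-0.5827·111.32)² + (-1.1199·88.21)²) = √(4207.619232 + 9758.748676) = 118.1794 km
3–5: √((0.9488·111.32)² + (-0.5763·88.21)²) = √(11155.672276 + 2584.240232) = 117.2174 km
3–6: √((0.3539·111.32)² + (0.1491·88.21)²) = √(1552.056477 + 172.978024) = 41.5335 km
4–5: √((1.5315·111.32)² + (0.5436·88.21)²) = √(29065.673960 + 2299.294181) = 177.1016 km
4–6: √((0.9366·111.32)² + (1.2690·88.21)²) = √(10870.629704 + 12530.225543) = 152.9734 km
5–6: √((-0.5949·111.32)² + (0.7254·88.21)²) = √(4385.653672 + 4094.404507) = 92.0872 km
Closest pair: 3–6 at 41.5335 km.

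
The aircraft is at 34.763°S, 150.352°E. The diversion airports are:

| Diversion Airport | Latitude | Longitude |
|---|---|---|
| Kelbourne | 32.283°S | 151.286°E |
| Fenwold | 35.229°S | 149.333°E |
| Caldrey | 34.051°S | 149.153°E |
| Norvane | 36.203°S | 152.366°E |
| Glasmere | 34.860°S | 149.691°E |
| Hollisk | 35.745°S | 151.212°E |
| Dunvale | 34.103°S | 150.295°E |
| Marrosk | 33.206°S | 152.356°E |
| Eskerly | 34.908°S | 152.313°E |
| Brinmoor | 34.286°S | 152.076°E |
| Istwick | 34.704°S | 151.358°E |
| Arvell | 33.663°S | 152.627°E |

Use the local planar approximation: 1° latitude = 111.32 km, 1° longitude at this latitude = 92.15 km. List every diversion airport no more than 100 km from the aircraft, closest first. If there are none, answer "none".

Glasmere, Dunvale, Istwick

Distances from 34.763°S, 150.352°E:
Kelbourne: 289.179 km
Fenwold: 107.277 km
Caldrey: 135.977 km
Norvane: 245.235 km
Glasmere: 61.861 km
Hollisk: 135.020 km
Dunvale: 73.659 km
Marrosk: 253.267 km
Eskerly: 181.426 km
Brinmoor: 167.506 km
Istwick: 92.935 km
Arvell: 242.784 km
Threshold 100 km: Glasmere (61.861 km), Dunvale (73.659 km), Istwick (92.935 km) are within range.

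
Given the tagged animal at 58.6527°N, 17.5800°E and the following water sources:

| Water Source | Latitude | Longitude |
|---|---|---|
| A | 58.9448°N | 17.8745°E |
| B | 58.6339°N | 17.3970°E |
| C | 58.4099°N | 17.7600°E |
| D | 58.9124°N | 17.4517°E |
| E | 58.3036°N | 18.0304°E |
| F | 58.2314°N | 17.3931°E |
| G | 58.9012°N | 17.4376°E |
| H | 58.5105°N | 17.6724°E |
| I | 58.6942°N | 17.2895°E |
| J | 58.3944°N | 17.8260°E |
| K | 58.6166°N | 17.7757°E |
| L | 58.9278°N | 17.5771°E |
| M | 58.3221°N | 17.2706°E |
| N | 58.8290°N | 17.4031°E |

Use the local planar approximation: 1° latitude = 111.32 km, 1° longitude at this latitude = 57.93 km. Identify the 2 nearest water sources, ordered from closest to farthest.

Distances from 58.6527°N, 17.5800°E:
A: √((0.2921·111.32)² + (0.2945·57.93)²) = √(1057.327455 + 291.056736) = 36.7204 km
B: √((-0.0188·111.32)² + (-0.1830·57.93)²) = √(4.379879 + 112.385229) = 10.8058 km
C: √((-0.2428·111.32)² + (0.1800·57.93)²) = √(730.539596 + 108.730671) = 28.9702 km
D: √((0.2597·111.32)² + (-0.1283·57.93)²) = √(835.776767 + 55.240852) = 29.8499 km
E: √((-0.3491·111.32)² + (0.4504·57.93)²) = √(1510.240432 + 680.775348) = 46.8083 km
F: √((-0.4213·111.32)² + (-0.1869·57.93)²) = √(2199.527082 + 117.226463) = 48.1327 km
G: √((0.2485·111.32)² + (-0.1424·57.93)²) = √(765.242676 + 68.049829) = 28.8668 km
H: √((-0.1422·111.32)² + (0.0924·57.93)²) = √(250.579529 + 28.651740) = 16.7102 km
I: √((0.0415·111.32)² + (-0.2905·57.93)²) = √(21.342367 + 283.203966) = 17.4513 km
J: √((-0.2583·111.32)² + (0.2460·57.93)²) = √(826.789986 + 203.084731) = 32.0917 km
K: √((-0.0361·111.32)² + (0.1957·57.93)²) = √(16.149564 + 128.525324) = 12.0281 km
L: √((0.2751·111.32)² + (-0.0029·57.93)²) = √(937.837461 + 0.028223) = 30.6246 km
M: √((-0.3306·111.32)² + (-0.3094·57.93)²) = √(1354.416057 + 321.253358) = 40.9349 km
N: √((0.1763·111.32)² + (-0.1769·57.93)²) = √(385.168729 + 105.017753) = 22.1402 km
Sorted: B (10.8058 km) < K (12.0281 km) < H (16.7102 km) < I (17.4513 km) < …

B, K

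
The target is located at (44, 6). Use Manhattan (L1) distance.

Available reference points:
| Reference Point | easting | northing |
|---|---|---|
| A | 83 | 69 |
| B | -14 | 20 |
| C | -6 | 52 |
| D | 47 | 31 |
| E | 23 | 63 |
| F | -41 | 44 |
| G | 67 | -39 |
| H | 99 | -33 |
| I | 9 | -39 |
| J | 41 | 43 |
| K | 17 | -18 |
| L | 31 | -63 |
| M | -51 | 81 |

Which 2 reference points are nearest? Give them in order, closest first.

D, J

Distances from (44, 6):
A: 102
B: 72
C: 96
D: 28
E: 78
F: 123
G: 68
H: 94
I: 80
J: 40
K: 51
L: 82
M: 170
Sorted: D (28) < J (40) < K (51) < G (68) < …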